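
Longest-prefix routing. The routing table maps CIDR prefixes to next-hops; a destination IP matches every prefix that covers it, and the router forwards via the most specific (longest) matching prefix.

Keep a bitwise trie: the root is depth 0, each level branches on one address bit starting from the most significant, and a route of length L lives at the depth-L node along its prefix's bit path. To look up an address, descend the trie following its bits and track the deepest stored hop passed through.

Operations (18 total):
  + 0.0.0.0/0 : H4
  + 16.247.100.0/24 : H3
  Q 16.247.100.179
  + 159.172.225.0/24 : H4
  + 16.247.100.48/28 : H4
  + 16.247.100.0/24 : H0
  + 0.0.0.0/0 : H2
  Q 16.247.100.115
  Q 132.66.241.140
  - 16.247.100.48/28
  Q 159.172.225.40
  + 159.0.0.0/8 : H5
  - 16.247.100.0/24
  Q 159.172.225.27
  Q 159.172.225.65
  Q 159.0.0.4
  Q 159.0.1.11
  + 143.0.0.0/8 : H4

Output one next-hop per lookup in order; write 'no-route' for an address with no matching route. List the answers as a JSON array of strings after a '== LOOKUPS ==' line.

Trace:
  add 0.0.0.0/0 -> H4 at depth 0
  add 16.247.100.0/24 -> H3 at depth 24
  ? 16.247.100.179  path d0:H4→d1:-→d2:-→d3:-→d4:-→d5:-→d6:-→d7:-→d8:-→d9:-→d10:-→d11:-→d12:-→d13:-→d14:-→d15:-→d16:-→d17:-→d18:-→d19:-→d20:-→d21:-→d22:-→d23:-→d24:H3  best=H3
  add 159.172.225.0/24 -> H4 at depth 24
  add 16.247.100.48/28 -> H4 at depth 28
  add 16.247.100.0/24 -> H0 at depth 24
  add 0.0.0.0/0 -> H2 at depth 0
  ? 16.247.100.115  path d0:H2→d1:-→d2:-→d3:-→d4:-→d5:-→d6:-→d7:-→d8:-→d9:-→d10:-→d11:-→d12:-→d13:-→d14:-→d15:-→d16:-→d17:-→d18:-→d19:-→d20:-→d21:-→d22:-→d23:-→d24:H0→d25:-  best=H0
  ? 132.66.241.140  path d0:H2→d1:-→d2:-→d3:-  best=H2
  del 16.247.100.48/28 (clear depth 28)
  ? 159.172.225.40  path d0:H2→d1:-→d2:-→d3:-→d4:-→d5:-→d6:-→d7:-→d8:-→d9:-→d10:-→d11:-→d12:-→d13:-→d14:-→d15:-→d16:-→d17:-→d18:-→d19:-→d20:-→d21:-→d22:-→d23:-→d24:H4  best=H4
  add 159.0.0.0/8 -> H5 at depth 8
  del 16.247.100.0/24 (clear depth 24)
  ? 159.172.225.27  path d0:H2→d1:-→d2:-→d3:-→d4:-→d5:-→d6:-→d7:-→d8:H5→d9:-→d10:-→d11:-→d12:-→d13:-→d14:-→d15:-→d16:-→d17:-→d18:-→d19:-→d20:-→d21:-→d22:-→d23:-→d24:H4  best=H4
  ? 159.172.225.65  path d0:H2→d1:-→d2:-→d3:-→d4:-→d5:-→d6:-→d7:-→d8:H5→d9:-→d10:-→d11:-→d12:-→d13:-→d14:-→d15:-→d16:-→d17:-→d18:-→d19:-→d20:-→d21:-→d22:-→d23:-→d24:H4  best=H4
  ? 159.0.0.4  path d0:H2→d1:-→d2:-→d3:-→d4:-→d5:-→d6:-→d7:-→d8:H5  best=H5
  ? 159.0.1.11  path d0:H2→d1:-→d2:-→d3:-→d4:-→d5:-→d6:-→d7:-→d8:H5  best=H5
  add 143.0.0.0/8 -> H4 at depth 8

== LOOKUPS ==
["H3","H0","H2","H4","H4","H4","H5","H5"]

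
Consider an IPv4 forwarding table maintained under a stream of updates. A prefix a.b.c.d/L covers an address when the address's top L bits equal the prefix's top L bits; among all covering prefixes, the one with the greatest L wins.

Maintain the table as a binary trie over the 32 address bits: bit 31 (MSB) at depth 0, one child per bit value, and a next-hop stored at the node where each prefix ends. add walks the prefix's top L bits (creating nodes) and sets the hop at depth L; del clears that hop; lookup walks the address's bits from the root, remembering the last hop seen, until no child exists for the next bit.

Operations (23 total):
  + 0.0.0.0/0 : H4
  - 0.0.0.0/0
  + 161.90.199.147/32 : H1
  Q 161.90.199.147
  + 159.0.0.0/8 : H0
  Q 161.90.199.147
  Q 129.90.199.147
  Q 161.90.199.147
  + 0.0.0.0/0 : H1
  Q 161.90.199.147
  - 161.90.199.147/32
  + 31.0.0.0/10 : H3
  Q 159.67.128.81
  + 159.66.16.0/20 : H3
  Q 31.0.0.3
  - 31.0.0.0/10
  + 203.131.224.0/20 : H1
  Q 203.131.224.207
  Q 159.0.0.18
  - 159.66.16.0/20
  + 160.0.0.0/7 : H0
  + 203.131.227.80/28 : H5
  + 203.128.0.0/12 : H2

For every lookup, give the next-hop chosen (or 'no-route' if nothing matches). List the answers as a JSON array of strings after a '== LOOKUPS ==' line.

Apply in order:
  + 0.0.0.0/0 (H4) depth=0
  - 0.0.0.0/0 clear@0
  + 161.90.199.147/32 (H1) depth=32
  Q 161.90.199.147: descend 10100001010110101100011110010011 ; hops seen [H1] ; pick H1
  + 159.0.0.0/8 (H0) depth=8
  Q 161.90.199.147: descend 10100001010110101100011110010011 ; hops seen [H1] ; pick H1
  Q 129.90.199.147: descend 100 ; hops seen [∅] ; pick no-route
  Q 161.90.199.147: descend 10100001010110101100011110010011 ; hops seen [H1] ; pick H1
  + 0.0.0.0/0 (H1) depth=0
  Q 161.90.199.147: descend 10100001010110101100011110010011 ; hops seen [H1,H1] ; pick H1
  - 161.90.199.147/32 clear@32
  + 31.0.0.0/10 (H3) depth=10
  Q 159.67.128.81: descend 10011111 ; hops seen [H1,H0] ; pick H0
  + 159.66.16.0/20 (H3) depth=20
  Q 31.0.0.3: descend 0001111100 ; hops seen [H1,H3] ; pick H3
  - 31.0.0.0/10 clear@10
  + 203.131.224.0/20 (H1) depth=20
  Q 203.131.224.207: descend 11001011100000111110 ; hops seen [H1,H1] ; pick H1
  Q 159.0.0.18: descend 100111110 ; hops seen [H1,H0] ; pick H0
  - 159.66.16.0/20 clear@20
  + 160.0.0.0/7 (H0) depth=7
  + 203.131.227.80/28 (H5) depth=28
  + 203.128.0.0/12 (H2) depth=12

== LOOKUPS ==
["H1","H1","no-route","H1","H1","H0","H3","H1","H0"]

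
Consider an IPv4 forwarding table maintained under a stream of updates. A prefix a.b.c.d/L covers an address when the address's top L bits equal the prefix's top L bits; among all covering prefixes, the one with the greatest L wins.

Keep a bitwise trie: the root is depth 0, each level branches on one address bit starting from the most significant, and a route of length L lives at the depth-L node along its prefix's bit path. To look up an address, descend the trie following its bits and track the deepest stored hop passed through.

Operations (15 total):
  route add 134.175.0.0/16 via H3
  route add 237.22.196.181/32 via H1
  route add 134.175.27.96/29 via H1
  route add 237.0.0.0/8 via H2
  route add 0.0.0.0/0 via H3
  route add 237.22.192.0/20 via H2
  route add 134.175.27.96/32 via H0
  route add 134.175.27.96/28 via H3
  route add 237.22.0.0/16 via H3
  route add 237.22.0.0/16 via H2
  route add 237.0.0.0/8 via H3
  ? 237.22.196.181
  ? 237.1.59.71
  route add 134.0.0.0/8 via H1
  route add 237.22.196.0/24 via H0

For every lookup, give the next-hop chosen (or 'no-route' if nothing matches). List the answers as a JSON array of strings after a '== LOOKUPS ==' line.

Trace:
  add 134.175.0.0/16 -> H3 at depth 16
  add 237.22.196.181/32 -> H1 at depth 32
  add 134.175.27.96/29 -> H1 at depth 29
  add 237.0.0.0/8 -> H2 at depth 8
  add 0.0.0.0/0 -> H3 at depth 0
  add 237.22.192.0/20 -> H2 at depth 20
  add 134.175.27.96/32 -> H0 at depth 32
  add 134.175.27.96/28 -> H3 at depth 28
  add 237.22.0.0/16 -> H3 at depth 16
  add 237.22.0.0/16 -> H2 at depth 16
  add 237.0.0.0/8 -> H3 at depth 8
  Q 237.22.196.181: descend 11101101000101101100010010110101 ; hops seen [H3,H3,H2,H2,H1] ; pick H1
  Q 237.1.59.71: descend 11101101000 ; hops seen [H3,H3] ; pick H3
  add 134.0.0.0/8 -> H1 at depth 8
  add 237.22.196.0/24 -> H0 at depth 24

== LOOKUPS ==
["H1","H3"]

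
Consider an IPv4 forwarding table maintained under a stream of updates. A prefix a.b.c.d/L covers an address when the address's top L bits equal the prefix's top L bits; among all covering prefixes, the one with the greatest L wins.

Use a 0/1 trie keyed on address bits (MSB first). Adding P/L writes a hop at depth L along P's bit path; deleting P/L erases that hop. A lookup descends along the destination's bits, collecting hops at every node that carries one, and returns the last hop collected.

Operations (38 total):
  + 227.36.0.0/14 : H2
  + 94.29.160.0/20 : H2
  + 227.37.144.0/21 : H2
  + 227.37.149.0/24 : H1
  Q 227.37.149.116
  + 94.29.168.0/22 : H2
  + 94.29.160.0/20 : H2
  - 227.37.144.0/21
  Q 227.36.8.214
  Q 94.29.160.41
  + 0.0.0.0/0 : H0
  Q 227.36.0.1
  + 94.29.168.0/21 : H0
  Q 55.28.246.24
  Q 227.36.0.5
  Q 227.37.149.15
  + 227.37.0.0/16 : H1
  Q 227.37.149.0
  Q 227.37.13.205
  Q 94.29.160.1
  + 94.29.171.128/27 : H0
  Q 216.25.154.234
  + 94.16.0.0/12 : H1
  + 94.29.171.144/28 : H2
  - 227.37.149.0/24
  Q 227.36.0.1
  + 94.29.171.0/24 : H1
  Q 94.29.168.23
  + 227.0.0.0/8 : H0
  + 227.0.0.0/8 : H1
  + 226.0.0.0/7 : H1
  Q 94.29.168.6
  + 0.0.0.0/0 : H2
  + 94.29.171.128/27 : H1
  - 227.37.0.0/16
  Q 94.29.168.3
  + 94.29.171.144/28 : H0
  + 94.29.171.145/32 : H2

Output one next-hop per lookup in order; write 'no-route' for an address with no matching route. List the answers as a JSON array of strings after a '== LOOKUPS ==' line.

Apply in order:
  add 227.36.0.0/14 -> H2 at depth 14
  add 94.29.160.0/20 -> H2 at depth 20
  add 227.37.144.0/21 -> H2 at depth 21
  add 227.37.149.0/24 -> H1 at depth 24
  Q 227.37.149.116: descend 111000110010010110010101 ; hops seen [H2,H2,H1] ; pick H1
  add 94.29.168.0/22 -> H2 at depth 22
  add 94.29.160.0/20 -> H2 at depth 20
  - 227.37.144.0/21 clear@21
  Q 227.36.8.214: descend 111000110010010 ; hops seen [H2] ; pick H2
  Q 94.29.160.41: descend 01011110000111011010 ; hops seen [H2] ; pick H2
  add 0.0.0.0/0 -> H0 at depth 0
  Q 227.36.0.1: descend 111000110010010 ; hops seen [H0,H2] ; pick H2
  add 94.29.168.0/21 -> H0 at depth 21
  Q 55.28.246.24: descend 0 ; hops seen [H0] ; pick H0
  Q 227.36.0.5: descend 111000110010010 ; hops seen [H0,H2] ; pick H2
  Q 227.37.149.15: descend 111000110010010110010101 ; hops seen [H0,H2,H1] ; pick H1
  add 227.37.0.0/16 -> H1 at depth 16
  Q 227.37.149.0: descend 111000110010010110010101 ; hops seen [H0,H2,H1,H1] ; pick H1
  Q 227.37.13.205: descend 1110001100100101 ; hops seen [H0,H2,H1] ; pick H1
  Q 94.29.160.1: descend 01011110000111011010 ; hops seen [H0,H2] ; pick H2
  add 94.29.171.128/27 -> H0 at depth 27
  Q 216.25.154.234: descend 11 ; hops seen [H0] ; pick H0
  add 94.16.0.0/12 -> H1 at depth 12
  add 94.29.171.144/28 -> H2 at depth 28
  - 227.37.149.0/24 clear@24
  Q 227.36.0.1: descend 111000110010010 ; hops seen [H0,H2] ; pick H2
  add 94.29.171.0/24 -> H1 at depth 24
  Q 94.29.168.23: descend 0101111000011101101010 ; hops seen [H0,H1,H2,H0,H2] ; pick H2
  add 227.0.0.0/8 -> H0 at depth 8
  add 227.0.0.0/8 -> H1 at depth 8
  add 226.0.0.0/7 -> H1 at depth 7
  Q 94.29.168.6: descend 0101111000011101101010 ; hops seen [H0,H1,H2,H0,H2] ; pick H2
  add 0.0.0.0/0 -> H2 at depth 0
  add 94.29.171.128/27 -> H1 at depth 27
  - 227.37.0.0/16 clear@16
  Q 94.29.168.3: descend 0101111000011101101010 ; hops seen [H2,H1,H2,H0,H2] ; pick H2
  add 94.29.171.144/28 -> H0 at depth 28
  add 94.29.171.145/32 -> H2 at depth 32

== LOOKUPS ==
["H1","H2","H2","H2","H0","H2","H1","H1","H1","H2","H0","H2","H2","H2","H2"]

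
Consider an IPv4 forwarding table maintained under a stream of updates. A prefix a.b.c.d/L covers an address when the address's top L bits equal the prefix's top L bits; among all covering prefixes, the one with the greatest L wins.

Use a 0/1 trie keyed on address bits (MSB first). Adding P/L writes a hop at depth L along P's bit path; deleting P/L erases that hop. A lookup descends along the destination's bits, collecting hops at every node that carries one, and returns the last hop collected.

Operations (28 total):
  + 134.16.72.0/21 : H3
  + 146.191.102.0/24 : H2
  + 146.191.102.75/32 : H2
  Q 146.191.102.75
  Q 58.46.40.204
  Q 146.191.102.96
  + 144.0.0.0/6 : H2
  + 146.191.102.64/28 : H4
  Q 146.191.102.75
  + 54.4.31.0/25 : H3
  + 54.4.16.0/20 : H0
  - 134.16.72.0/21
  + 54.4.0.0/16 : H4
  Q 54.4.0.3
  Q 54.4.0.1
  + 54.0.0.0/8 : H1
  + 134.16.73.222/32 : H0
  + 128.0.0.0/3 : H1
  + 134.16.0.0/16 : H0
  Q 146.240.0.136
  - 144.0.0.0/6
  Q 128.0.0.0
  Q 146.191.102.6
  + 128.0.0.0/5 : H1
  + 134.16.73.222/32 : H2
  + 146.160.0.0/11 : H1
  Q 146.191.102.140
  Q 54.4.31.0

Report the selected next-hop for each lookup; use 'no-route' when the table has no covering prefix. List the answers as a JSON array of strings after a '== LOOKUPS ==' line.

Process each operation:
  add 134.16.72.0/21 -> H3 at depth 21
  add 146.191.102.0/24 -> H2 at depth 24
  add 146.191.102.75/32 -> H2 at depth 32
  ? 146.191.102.75  path d0:-→d1:-→d2:-→d3:-→d4:-→d5:-→d6:-→d7:-→d8:-→d9:-→d10:-→d11:-→d12:-→d13:-→d14:-→d15:-→d16:-→d17:-→d18:-→d19:-→d20:-→d21:-→d22:-→d23:-→d24:H2→d25:-→d26:-→d27:-→d28:-→d29:-→d30:-→d31:-→d32:H2  best=H2
  ? 58.46.40.204  path d0:-  best=no-route
  ? 146.191.102.96  path d0:-→d1:-→d2:-→d3:-→d4:-→d5:-→d6:-→d7:-→d8:-→d9:-→d10:-→d11:-→d12:-→d13:-→d14:-→d15:-→d16:-→d17:-→d18:-→d19:-→d20:-→d21:-→d22:-→d23:-→d24:H2→d25:-→d26:-  best=H2
  add 144.0.0.0/6 -> H2 at depth 6
  add 146.191.102.64/28 -> H4 at depth 28
  ? 146.191.102.75  path d0:-→d1:-→d2:-→d3:-→d4:-→d5:-→d6:H2→d7:-→d8:-→d9:-→d10:-→d11:-→d12:-→d13:-→d14:-→d15:-→d16:-→d17:-→d18:-→d19:-→d20:-→d21:-→d22:-→d23:-→d24:H2→d25:-→d26:-→d27:-→d28:H4→d29:-→d30:-→d31:-→d32:H2  best=H2
  add 54.4.31.0/25 -> H3 at depth 25
  add 54.4.16.0/20 -> H0 at depth 20
  del 134.16.72.0/21 (clear depth 21)
  add 54.4.0.0/16 -> H4 at depth 16
  ? 54.4.0.3  path d0:-→d1:-→d2:-→d3:-→d4:-→d5:-→d6:-→d7:-→d8:-→d9:-→d10:-→d11:-→d12:-→d13:-→d14:-→d15:-→d16:H4→d17:-→d18:-→d19:-  best=H4
  ? 54.4.0.1  path d0:-→d1:-→d2:-→d3:-→d4:-→d5:-→d6:-→d7:-→d8:-→d9:-→d10:-→d11:-→d12:-→d13:-→d14:-→d15:-→d16:H4→d17:-→d18:-→d19:-  best=H4
  add 54.0.0.0/8 -> H1 at depth 8
  add 134.16.73.222/32 -> H0 at depth 32
  add 128.0.0.0/3 -> H1 at depth 3
  add 134.16.0.0/16 -> H0 at depth 16
  ? 146.240.0.136  path d0:-→d1:-→d2:-→d3:H1→d4:-→d5:-→d6:H2→d7:-→d8:-→d9:-  best=H2
  del 144.0.0.0/6 (clear depth 6)
  ? 128.0.0.0  path d0:-→d1:-→d2:-→d3:H1→d4:-→d5:-  best=H1
  ? 146.191.102.6  path d0:-→d1:-→d2:-→d3:H1→d4:-→d5:-→d6:-→d7:-→d8:-→d9:-→d10:-→d11:-→d12:-→d13:-→d14:-→d15:-→d16:-→d17:-→d18:-→d19:-→d20:-→d21:-→d22:-→d23:-→d24:H2→d25:-  best=H2
  add 128.0.0.0/5 -> H1 at depth 5
  add 134.16.73.222/32 -> H2 at depth 32
  add 146.160.0.0/11 -> H1 at depth 11
  ? 146.191.102.140  path d0:-→d1:-→d2:-→d3:H1→d4:-→d5:-→d6:-→d7:-→d8:-→d9:-→d10:-→d11:H1→d12:-→d13:-→d14:-→d15:-→d16:-→d17:-→d18:-→d19:-→d20:-→d21:-→d22:-→d23:-→d24:H2  best=H2
  ? 54.4.31.0  path d0:-→d1:-→d2:-→d3:-→d4:-→d5:-→d6:-→d7:-→d8:H1→d9:-→d10:-→d11:-→d12:-→d13:-→d14:-→d15:-→d16:H4→d17:-→d18:-→d19:-→d20:H0→d21:-→d22:-→d23:-→d24:-→d25:H3  best=H3

== LOOKUPS ==
["H2","no-route","H2","H2","H4","H4","H2","H1","H2","H2","H3"]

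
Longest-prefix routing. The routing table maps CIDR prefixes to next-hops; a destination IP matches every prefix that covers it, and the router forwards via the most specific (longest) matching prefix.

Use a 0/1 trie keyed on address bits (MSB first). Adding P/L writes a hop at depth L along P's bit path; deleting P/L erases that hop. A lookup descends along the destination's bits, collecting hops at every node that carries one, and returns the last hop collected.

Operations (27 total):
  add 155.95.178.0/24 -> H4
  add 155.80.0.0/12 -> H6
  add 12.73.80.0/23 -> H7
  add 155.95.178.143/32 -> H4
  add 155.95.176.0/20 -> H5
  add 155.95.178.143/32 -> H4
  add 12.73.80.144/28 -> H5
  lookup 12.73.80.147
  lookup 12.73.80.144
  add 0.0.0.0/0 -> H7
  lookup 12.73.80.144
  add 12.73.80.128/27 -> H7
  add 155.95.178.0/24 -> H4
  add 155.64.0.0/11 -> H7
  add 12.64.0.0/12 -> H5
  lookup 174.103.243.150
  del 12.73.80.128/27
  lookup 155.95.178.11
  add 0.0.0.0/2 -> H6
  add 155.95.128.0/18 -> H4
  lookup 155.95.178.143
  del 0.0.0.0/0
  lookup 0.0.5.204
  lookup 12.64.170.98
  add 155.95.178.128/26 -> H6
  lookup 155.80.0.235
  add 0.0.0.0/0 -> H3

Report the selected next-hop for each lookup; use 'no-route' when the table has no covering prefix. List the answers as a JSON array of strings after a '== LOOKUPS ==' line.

Trace:
  add 155.95.178.0/24 -> H4 at depth 24
  add 155.80.0.0/12 -> H6 at depth 12
  add 12.73.80.0/23 -> H7 at depth 23
  add 155.95.178.143/32 -> H4 at depth 32
  add 155.95.176.0/20 -> H5 at depth 20
  add 155.95.178.143/32 -> H4 at depth 32
  add 12.73.80.144/28 -> H5 at depth 28
  Q 12.73.80.147: descend 0000110001001001010100001001 ; hops seen [H7,H5] ; pick H5
  Q 12.73.80.144: descend 0000110001001001010100001001 ; hops seen [H7,H5] ; pick H5
  add 0.0.0.0/0 -> H7 at depth 0
  Q 12.73.80.144: descend 0000110001001001010100001001 ; hops seen [H7,H7,H5] ; pick H5
  add 12.73.80.128/27 -> H7 at depth 27
  add 155.95.178.0/24 -> H4 at depth 24
  add 155.64.0.0/11 -> H7 at depth 11
  add 12.64.0.0/12 -> H5 at depth 12
  Q 174.103.243.150: descend 10 ; hops seen [H7] ; pick H7
  - 12.73.80.128/27 clear@27
  Q 155.95.178.11: descend 100110110101111110110010 ; hops seen [H7,H7,H6,H5,H4] ; pick H4
  add 0.0.0.0/2 -> H6 at depth 2
  add 155.95.128.0/18 -> H4 at depth 18
  Q 155.95.178.143: descend 10011011010111111011001010001111 ; hops seen [H7,H7,H6,H4,H5,H4,H4] ; pick H4
  - 0.0.0.0/0 clear@0
  Q 0.0.5.204: descend 0000 ; hops seen [H6] ; pick H6
  Q 12.64.170.98: descend 000011000100 ; hops seen [H6,H5] ; pick H5
  add 155.95.178.128/26 -> H6 at depth 26
  Q 155.80.0.235: descend 100110110101 ; hops seen [H7,H6] ; pick H6
  add 0.0.0.0/0 -> H3 at depth 0

== LOOKUPS ==
["H5","H5","H5","H7","H4","H4","H6","H5","H6"]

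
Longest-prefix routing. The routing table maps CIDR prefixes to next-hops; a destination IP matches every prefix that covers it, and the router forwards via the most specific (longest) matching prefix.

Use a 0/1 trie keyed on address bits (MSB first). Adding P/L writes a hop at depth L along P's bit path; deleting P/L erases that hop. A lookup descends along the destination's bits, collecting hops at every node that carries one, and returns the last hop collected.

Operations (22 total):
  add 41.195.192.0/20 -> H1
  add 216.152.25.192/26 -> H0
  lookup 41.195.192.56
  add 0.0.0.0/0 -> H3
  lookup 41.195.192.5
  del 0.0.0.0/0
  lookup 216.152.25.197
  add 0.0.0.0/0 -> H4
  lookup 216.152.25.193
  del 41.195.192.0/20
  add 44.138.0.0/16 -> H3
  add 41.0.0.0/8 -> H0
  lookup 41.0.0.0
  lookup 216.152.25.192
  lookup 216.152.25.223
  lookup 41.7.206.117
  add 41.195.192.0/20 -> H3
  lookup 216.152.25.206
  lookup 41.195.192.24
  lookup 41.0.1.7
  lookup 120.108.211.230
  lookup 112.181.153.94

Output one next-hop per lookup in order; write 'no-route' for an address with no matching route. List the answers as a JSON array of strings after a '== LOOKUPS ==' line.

Process each operation:
  add 41.195.192.0/20 -> H1 at depth 20
  add 216.152.25.192/26 -> H0 at depth 26
  ? 41.195.192.56  path d0:-→d1:-→d2:-→d3:-→d4:-→d5:-→d6:-→d7:-→d8:-→d9:-→d10:-→d11:-→d12:-→d13:-→d14:-→d15:-→d16:-→d17:-→d18:-→d19:-→d20:H1  best=H1
  add 0.0.0.0/0 -> H3 at depth 0
  ? 41.195.192.5  path d0:H3→d1:-→d2:-→d3:-→d4:-→d5:-→d6:-→d7:-→d8:-→d9:-→d10:-→d11:-→d12:-→d13:-→d14:-→d15:-→d16:-→d17:-→d18:-→d19:-→d20:H1  best=H1
  - 0.0.0.0/0 clear@0
  ? 216.152.25.197  path d0:-→d1:-→d2:-→d3:-→d4:-→d5:-→d6:-→d7:-→d8:-→d9:-→d10:-→d11:-→d12:-→d13:-→d14:-→d15:-→d16:-→d17:-→d18:-→d19:-→d20:-→d21:-→d22:-→d23:-→d24:-→d25:-→d26:H0  best=H0
  add 0.0.0.0/0 -> H4 at depth 0
  ? 216.152.25.193  path d0:H4→d1:-→d2:-→d3:-→d4:-→d5:-→d6:-→d7:-→d8:-→d9:-→d10:-→d11:-→d12:-→d13:-→d14:-→d15:-→d16:-→d17:-→d18:-→d19:-→d20:-→d21:-→d22:-→d23:-→d24:-→d25:-→d26:H0  best=H0
  - 41.195.192.0/20 clear@20
  add 44.138.0.0/16 -> H3 at depth 16
  add 41.0.0.0/8 -> H0 at depth 8
  ? 41.0.0.0  path d0:H4→d1:-→d2:-→d3:-→d4:-→d5:-→d6:-→d7:-→d8:H0  best=H0
  ? 216.152.25.192  path d0:H4→d1:-→d2:-→d3:-→d4:-→d5:-→d6:-→d7:-→d8:-→d9:-→d10:-→d11:-→d12:-→d13:-→d14:-→d15:-→d16:-→d17:-→d18:-→d19:-→d20:-→d21:-→d22:-→d23:-→d24:-→d25:-→d26:H0  best=H0
  ? 216.152.25.223  path d0:H4→d1:-→d2:-→d3:-→d4:-→d5:-→d6:-→d7:-→d8:-→d9:-→d10:-→d11:-→d12:-→d13:-→d14:-→d15:-→d16:-→d17:-→d18:-→d19:-→d20:-→d21:-→d22:-→d23:-→d24:-→d25:-→d26:H0  best=H0
  ? 41.7.206.117  path d0:H4→d1:-→d2:-→d3:-→d4:-→d5:-→d6:-→d7:-→d8:H0  best=H0
  add 41.195.192.0/20 -> H3 at depth 20
  ? 216.152.25.206  path d0:H4→d1:-→d2:-→d3:-→d4:-→d5:-→d6:-→d7:-→d8:-→d9:-→d10:-→d11:-→d12:-→d13:-→d14:-→d15:-→d16:-→d17:-→d18:-→d19:-→d20:-→d21:-→d22:-→d23:-→d24:-→d25:-→d26:H0  best=H0
  ? 41.195.192.24  path d0:H4→d1:-→d2:-→d3:-→d4:-→d5:-→d6:-→d7:-→d8:H0→d9:-→d10:-→d11:-→d12:-→d13:-→d14:-→d15:-→d16:-→d17:-→d18:-→d19:-→d20:H3  best=H3
  ? 41.0.1.7  path d0:H4→d1:-→d2:-→d3:-→d4:-→d5:-→d6:-→d7:-→d8:H0  best=H0
  ? 120.108.211.230  path d0:H4→d1:-  best=H4
  ? 112.181.153.94  path d0:H4→d1:-  best=H4

== LOOKUPS ==
["H1","H1","H0","H0","H0","H0","H0","H0","H0","H3","H0","H4","H4"]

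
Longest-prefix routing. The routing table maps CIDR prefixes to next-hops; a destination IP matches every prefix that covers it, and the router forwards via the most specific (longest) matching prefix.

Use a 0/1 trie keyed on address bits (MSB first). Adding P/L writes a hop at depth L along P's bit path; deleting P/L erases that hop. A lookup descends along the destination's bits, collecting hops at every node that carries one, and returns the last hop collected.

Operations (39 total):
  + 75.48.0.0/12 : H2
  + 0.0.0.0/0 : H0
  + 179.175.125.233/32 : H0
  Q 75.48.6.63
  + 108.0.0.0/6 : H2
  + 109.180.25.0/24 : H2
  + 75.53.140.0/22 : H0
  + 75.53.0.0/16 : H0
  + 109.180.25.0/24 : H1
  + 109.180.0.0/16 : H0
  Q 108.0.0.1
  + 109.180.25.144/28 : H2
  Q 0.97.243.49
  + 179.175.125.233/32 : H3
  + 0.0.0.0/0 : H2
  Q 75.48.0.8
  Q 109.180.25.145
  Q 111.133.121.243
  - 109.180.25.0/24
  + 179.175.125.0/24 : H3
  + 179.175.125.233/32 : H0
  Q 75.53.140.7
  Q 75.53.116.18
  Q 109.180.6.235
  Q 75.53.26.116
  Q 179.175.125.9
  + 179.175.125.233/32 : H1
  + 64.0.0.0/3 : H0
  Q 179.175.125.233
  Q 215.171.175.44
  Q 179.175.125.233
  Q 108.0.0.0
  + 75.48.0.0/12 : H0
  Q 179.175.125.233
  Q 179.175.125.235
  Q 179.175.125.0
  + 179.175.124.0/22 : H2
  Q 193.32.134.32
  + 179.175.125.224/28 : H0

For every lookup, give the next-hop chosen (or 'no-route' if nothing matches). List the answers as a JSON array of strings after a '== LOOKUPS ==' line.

Apply in order:
  + 75.48.0.0/12 (H2) depth=12
  + 0.0.0.0/0 (H0) depth=0
  + 179.175.125.233/32 (H0) depth=32
  ? 75.48.6.63  path d0:H0→d1:-→d2:-→d3:-→d4:-→d5:-→d6:-→d7:-→d8:-→d9:-→d10:-→d11:-→d12:H2  best=H2
  + 108.0.0.0/6 (H2) depth=6
  + 109.180.25.0/24 (H2) depth=24
  + 75.53.140.0/22 (H0) depth=22
  + 75.53.0.0/16 (H0) depth=16
  + 109.180.25.0/24 (H1) depth=24
  + 109.180.0.0/16 (H0) depth=16
  ? 108.0.0.1  path d0:H0→d1:-→d2:-→d3:-→d4:-→d5:-→d6:H2→d7:-  best=H2
  + 109.180.25.144/28 (H2) depth=28
  ? 0.97.243.49  path d0:H0→d1:-  best=H0
  + 179.175.125.233/32 (H3) depth=32
  + 0.0.0.0/0 (H2) depth=0
  ? 75.48.0.8  path d0:H2→d1:-→d2:-→d3:-→d4:-→d5:-→d6:-→d7:-→d8:-→d9:-→d10:-→d11:-→d12:H2→d13:-  best=H2
  ? 109.180.25.145  path d0:H2→d1:-→d2:-→d3:-→d4:-→d5:-→d6:H2→d7:-→d8:-→d9:-→d10:-→d11:-→d12:-→d13:-→d14:-→d15:-→d16:H0→d17:-→d18:-→d19:-→d20:-→d21:-→d22:-→d23:-→d24:H1→d25:-→d26:-→d27:-→d28:H2  best=H2
  ? 111.133.121.243  path d0:H2→d1:-→d2:-→d3:-→d4:-→d5:-→d6:H2  best=H2
  del 109.180.25.0/24 (clear depth 24)
  + 179.175.125.0/24 (H3) depth=24
  + 179.175.125.233/32 (H0) depth=32
  ? 75.53.140.7  path d0:H2→d1:-→d2:-→d3:-→d4:-→d5:-→d6:-→d7:-→d8:-→d9:-→d10:-→d11:-→d12:H2→d13:-→d14:-→d15:-→d16:H0→d17:-→d18:-→d19:-→d20:-→d21:-→d22:H0  best=H0
  ? 75.53.116.18  path d0:H2→d1:-→d2:-→d3:-→d4:-→d5:-→d6:-→d7:-→d8:-→d9:-→d10:-→d11:-→d12:H2→d13:-→d14:-→d15:-→d16:H0  best=H0
  ? 109.180.6.235  path d0:H2→d1:-→d2:-→d3:-→d4:-→d5:-→d6:H2→d7:-→d8:-→d9:-→d10:-→d11:-→d12:-→d13:-→d14:-→d15:-→d16:H0→d17:-→d18:-→d19:-  best=H0
  ? 75.53.26.116  path d0:H2→d1:-→d2:-→d3:-→d4:-→d5:-→d6:-→d7:-→d8:-→d9:-→d10:-→d11:-→d12:H2→d13:-→d14:-→d15:-→d16:H0  best=H0
  ? 179.175.125.9  path d0:H2→d1:-→d2:-→d3:-→d4:-→d5:-→d6:-→d7:-→d8:-→d9:-→d10:-→d11:-→d12:-→d13:-→d14:-→d15:-→d16:-→d17:-→d18:-→d19:-→d20:-→d21:-→d22:-→d23:-→d24:H3  best=H3
  + 179.175.125.233/32 (H1) depth=32
  + 64.0.0.0/3 (H0) depth=3
  ? 179.175.125.233  path d0:H2→d1:-→d2:-→d3:-→d4:-→d5:-→d6:-→d7:-→d8:-→d9:-→d10:-→d11:-→d12:-→d13:-→d14:-→d15:-→d16:-→d17:-→d18:-→d19:-→d20:-→d21:-→d22:-→d23:-→d24:H3→d25:-→d26:-→d27:-→d28:-→d29:-→d30:-→d31:-→d32:H1  best=H1
  ? 215.171.175.44  path d0:H2→d1:-  best=H2
  ? 179.175.125.233  path d0:H2→d1:-→d2:-→d3:-→d4:-→d5:-→d6:-→d7:-→d8:-→d9:-→d10:-→d11:-→d12:-→d13:-→d14:-→d15:-→d16:-→d17:-→d18:-→d19:-→d20:-→d21:-→d22:-→d23:-→d24:H3→d25:-→d26:-→d27:-→d28:-→d29:-→d30:-→d31:-→d32:H1  best=H1
  ? 108.0.0.0  path d0:H2→d1:-→d2:-→d3:-→d4:-→d5:-→d6:H2→d7:-  best=H2
  + 75.48.0.0/12 (H0) depth=12
  ? 179.175.125.233  path d0:H2→d1:-→d2:-→d3:-→d4:-→d5:-→d6:-→d7:-→d8:-→d9:-→d10:-→d11:-→d12:-→d13:-→d14:-→d15:-→d16:-→d17:-→d18:-→d19:-→d20:-→d21:-→d22:-→d23:-→d24:H3→d25:-→d26:-→d27:-→d28:-→d29:-→d30:-→d31:-→d32:H1  best=H1
  ? 179.175.125.235  path d0:H2→d1:-→d2:-→d3:-→d4:-→d5:-→d6:-→d7:-→d8:-→d9:-→d10:-→d11:-→d12:-→d13:-→d14:-→d15:-→d16:-→d17:-→d18:-→d19:-→d20:-→d21:-→d22:-→d23:-→d24:H3→d25:-→d26:-→d27:-→d28:-→d29:-→d30:-  best=H3
  ? 179.175.125.0  path d0:H2→d1:-→d2:-→d3:-→d4:-→d5:-→d6:-→d7:-→d8:-→d9:-→d10:-→d11:-→d12:-→d13:-→d14:-→d15:-→d16:-→d17:-→d18:-→d19:-→d20:-→d21:-→d22:-→d23:-→d24:H3  best=H3
  + 179.175.124.0/22 (H2) depth=22
  ? 193.32.134.32  path d0:H2→d1:-  best=H2
  + 179.175.125.224/28 (H0) depth=28

== LOOKUPS ==
["H2","H2","H0","H2","H2","H2","H0","H0","H0","H0","H3","H1","H2","H1","H2","H1","H3","H3","H2"]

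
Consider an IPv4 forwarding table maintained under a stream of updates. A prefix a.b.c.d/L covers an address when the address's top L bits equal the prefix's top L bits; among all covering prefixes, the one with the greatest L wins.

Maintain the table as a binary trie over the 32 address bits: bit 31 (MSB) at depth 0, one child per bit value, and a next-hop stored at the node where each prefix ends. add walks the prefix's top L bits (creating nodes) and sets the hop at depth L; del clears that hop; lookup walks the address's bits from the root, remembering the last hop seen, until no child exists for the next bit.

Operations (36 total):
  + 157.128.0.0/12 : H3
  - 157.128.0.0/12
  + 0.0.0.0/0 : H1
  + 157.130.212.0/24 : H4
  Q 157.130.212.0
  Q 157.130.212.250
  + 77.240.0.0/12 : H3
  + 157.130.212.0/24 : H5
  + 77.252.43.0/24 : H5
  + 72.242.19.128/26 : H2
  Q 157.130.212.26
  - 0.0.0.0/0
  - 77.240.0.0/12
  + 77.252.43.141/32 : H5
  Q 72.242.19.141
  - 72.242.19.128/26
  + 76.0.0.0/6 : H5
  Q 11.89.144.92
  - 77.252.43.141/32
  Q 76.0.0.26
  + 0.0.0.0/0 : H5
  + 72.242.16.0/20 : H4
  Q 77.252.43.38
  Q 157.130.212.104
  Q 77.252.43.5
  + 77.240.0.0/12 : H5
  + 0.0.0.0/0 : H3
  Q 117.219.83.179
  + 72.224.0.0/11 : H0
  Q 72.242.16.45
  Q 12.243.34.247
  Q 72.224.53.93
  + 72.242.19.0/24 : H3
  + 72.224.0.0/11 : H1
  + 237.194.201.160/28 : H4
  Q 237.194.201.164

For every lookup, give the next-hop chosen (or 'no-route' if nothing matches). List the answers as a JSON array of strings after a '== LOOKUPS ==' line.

Apply in order:
  + 157.128.0.0/12 (H3) depth=12
  del 157.128.0.0/12 (clear depth 12)
  + 0.0.0.0/0 (H1) depth=0
  + 157.130.212.0/24 (H4) depth=24
  Q 157.130.212.0: descend 100111011000001011010100 ; hops seen [H1,H4] ; pick H4
  Q 157.130.212.250: descend 100111011000001011010100 ; hops seen [H1,H4] ; pick H4
  + 77.240.0.0/12 (H3) depth=12
  + 157.130.212.0/24 (H5) depth=24
  + 77.252.43.0/24 (H5) depth=24
  + 72.242.19.128/26 (H2) depth=26
  Q 157.130.212.26: descend 100111011000001011010100 ; hops seen [H1,H5] ; pick H5
  del 0.0.0.0/0 (clear depth 0)
  del 77.240.0.0/12 (clear depth 12)
  + 77.252.43.141/32 (H5) depth=32
  Q 72.242.19.141: descend 01001000111100100001001110 ; hops seen [H2] ; pick H2
  del 72.242.19.128/26 (clear depth 26)
  + 76.0.0.0/6 (H5) depth=6
  Q 11.89.144.92: descend 0 ; hops seen [∅] ; pick no-route
  del 77.252.43.141/32 (clear depth 32)
  Q 76.0.0.26: descend 0100110 ; hops seen [H5] ; pick H5
  + 0.0.0.0/0 (H5) depth=0
  + 72.242.16.0/20 (H4) depth=20
  Q 77.252.43.38: descend 010011011111110000101011 ; hops seen [H5,H5,H5] ; pick H5
  Q 157.130.212.104: descend 100111011000001011010100 ; hops seen [H5,H5] ; pick H5
  Q 77.252.43.5: descend 010011011111110000101011 ; hops seen [H5,H5,H5] ; pick H5
  + 77.240.0.0/12 (H5) depth=12
  + 0.0.0.0/0 (H3) depth=0
  Q 117.219.83.179: descend 01 ; hops seen [H3] ; pick H3
  + 72.224.0.0/11 (H0) depth=11
  Q 72.242.16.45: descend 0100100011110010000100 ; hops seen [H3,H0,H4] ; pick H4
  Q 12.243.34.247: descend 0 ; hops seen [H3] ; pick H3
  Q 72.224.53.93: descend 01001000111 ; hops seen [H3,H0] ; pick H0
  + 72.242.19.0/24 (H3) depth=24
  + 72.224.0.0/11 (H1) depth=11
  + 237.194.201.160/28 (H4) depth=28
  Q 237.194.201.164: descend 1110110111000010110010011010 ; hops seen [H3,H4] ; pick H4

== LOOKUPS ==
["H4","H4","H5","H2","no-route","H5","H5","H5","H5","H3","H4","H3","H0","H4"]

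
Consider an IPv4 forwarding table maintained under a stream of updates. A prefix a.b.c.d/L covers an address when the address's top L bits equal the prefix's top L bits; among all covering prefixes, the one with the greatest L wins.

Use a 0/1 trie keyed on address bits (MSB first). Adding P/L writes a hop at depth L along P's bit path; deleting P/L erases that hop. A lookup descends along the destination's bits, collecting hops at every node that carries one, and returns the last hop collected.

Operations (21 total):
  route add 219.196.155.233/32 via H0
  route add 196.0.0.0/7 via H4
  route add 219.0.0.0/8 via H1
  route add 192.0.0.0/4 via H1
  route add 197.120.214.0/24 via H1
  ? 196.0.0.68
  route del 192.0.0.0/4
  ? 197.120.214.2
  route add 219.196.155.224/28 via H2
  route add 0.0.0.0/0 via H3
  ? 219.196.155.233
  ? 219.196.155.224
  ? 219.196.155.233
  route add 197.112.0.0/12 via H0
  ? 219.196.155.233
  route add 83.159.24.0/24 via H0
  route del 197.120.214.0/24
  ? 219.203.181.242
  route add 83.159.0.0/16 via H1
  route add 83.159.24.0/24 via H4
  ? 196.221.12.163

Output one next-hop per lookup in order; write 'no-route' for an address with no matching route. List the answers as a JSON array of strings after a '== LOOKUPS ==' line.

Apply in order:
  + 219.196.155.233/32 (H0) depth=32
  + 196.0.0.0/7 (H4) depth=7
  + 219.0.0.0/8 (H1) depth=8
  + 192.0.0.0/4 (H1) depth=4
  + 197.120.214.0/24 (H1) depth=24
  ? 196.0.0.68  path d0:-→d1:-→d2:-→d3:-→d4:H1→d5:-→d6:-→d7:H4  best=H4
  del 192.0.0.0/4 (clear depth 4)
  ? 197.120.214.2  path d0:-→d1:-→d2:-→d3:-→d4:-→d5:-→d6:-→d7:H4→d8:-→d9:-→d10:-→d11:-→d12:-→d13:-→d14:-→d15:-→d16:-→d17:-→d18:-→d19:-→d20:-→d21:-→d22:-→d23:-→d24:H1  best=H1
  + 219.196.155.224/28 (H2) depth=28
  + 0.0.0.0/0 (H3) depth=0
  ? 219.196.155.233  path d0:H3→d1:-→d2:-→d3:-→d4:-→d5:-→d6:-→d7:-→d8:H1→d9:-→d10:-→d11:-→d12:-→d13:-→d14:-→d15:-→d16:-→d17:-→d18:-→d19:-→d20:-→d21:-→d22:-→d23:-→d24:-→d25:-→d26:-→d27:-→d28:H2→d29:-→d30:-→d31:-→d32:H0  best=H0
  ? 219.196.155.224  path d0:H3→d1:-→d2:-→d3:-→d4:-→d5:-→d6:-→d7:-→d8:H1→d9:-→d10:-→d11:-→d12:-→d13:-→d14:-→d15:-→d16:-→d17:-→d18:-→d19:-→d20:-→d21:-→d22:-→d23:-→d24:-→d25:-→d26:-→d27:-→d28:H2  best=H2
  ? 219.196.155.233  path d0:H3→d1:-→d2:-→d3:-→d4:-→d5:-→d6:-→d7:-→d8:H1→d9:-→d10:-→d11:-→d12:-→d13:-→d14:-→d15:-→d16:-→d17:-→d18:-→d19:-→d20:-→d21:-→d22:-→d23:-→d24:-→d25:-→d26:-→d27:-→d28:H2→d29:-→d30:-→d31:-→d32:H0  best=H0
  + 197.112.0.0/12 (H0) depth=12
  ? 219.196.155.233  path d0:H3→d1:-→d2:-→d3:-→d4:-→d5:-→d6:-→d7:-→d8:H1→d9:-→d10:-→d11:-→d12:-→d13:-→d14:-→d15:-→d16:-→d17:-→d18:-→d19:-→d20:-→d21:-→d22:-→d23:-→d24:-→d25:-→d26:-→d27:-→d28:H2→d29:-→d30:-→d31:-→d32:H0  best=H0
  + 83.159.24.0/24 (H0) depth=24
  del 197.120.214.0/24 (clear depth 24)
  ? 219.203.181.242  path d0:H3→d1:-→d2:-→d3:-→d4:-→d5:-→d6:-→d7:-→d8:H1→d9:-→d10:-→d11:-→d12:-  best=H1
  + 83.159.0.0/16 (H1) depth=16
  + 83.159.24.0/24 (H4) depth=24
  ? 196.221.12.163  path d0:H3→d1:-→d2:-→d3:-→d4:-→d5:-→d6:-→d7:H4  best=H4

== LOOKUPS ==
["H4","H1","H0","H2","H0","H0","H1","H4"]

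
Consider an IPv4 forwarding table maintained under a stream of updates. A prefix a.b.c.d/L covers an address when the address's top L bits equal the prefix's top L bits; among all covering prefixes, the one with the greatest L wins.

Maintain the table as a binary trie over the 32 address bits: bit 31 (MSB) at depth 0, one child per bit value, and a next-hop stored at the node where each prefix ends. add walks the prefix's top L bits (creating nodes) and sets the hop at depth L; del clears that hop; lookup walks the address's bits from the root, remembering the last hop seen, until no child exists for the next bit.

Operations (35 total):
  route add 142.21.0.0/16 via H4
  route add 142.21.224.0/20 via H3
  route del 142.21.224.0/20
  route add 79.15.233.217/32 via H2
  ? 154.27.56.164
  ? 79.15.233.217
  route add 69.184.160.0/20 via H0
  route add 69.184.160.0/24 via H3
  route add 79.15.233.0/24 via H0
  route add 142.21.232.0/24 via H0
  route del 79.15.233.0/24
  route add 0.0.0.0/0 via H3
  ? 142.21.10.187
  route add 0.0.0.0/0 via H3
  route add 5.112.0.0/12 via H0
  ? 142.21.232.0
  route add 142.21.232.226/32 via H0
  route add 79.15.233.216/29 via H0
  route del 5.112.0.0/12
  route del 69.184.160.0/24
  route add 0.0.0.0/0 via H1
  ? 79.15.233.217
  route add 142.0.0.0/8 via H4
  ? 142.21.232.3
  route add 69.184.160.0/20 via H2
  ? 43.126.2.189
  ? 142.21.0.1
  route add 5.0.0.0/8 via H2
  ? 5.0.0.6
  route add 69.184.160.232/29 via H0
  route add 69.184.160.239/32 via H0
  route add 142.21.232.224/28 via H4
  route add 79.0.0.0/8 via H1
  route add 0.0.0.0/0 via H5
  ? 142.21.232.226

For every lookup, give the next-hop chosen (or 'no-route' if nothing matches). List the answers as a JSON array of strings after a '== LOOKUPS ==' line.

Apply in order:
  add 142.21.0.0/16 -> H4 at depth 16
  add 142.21.224.0/20 -> H3 at depth 20
  del 142.21.224.0/20 (clear depth 20)
  add 79.15.233.217/32 -> H2 at depth 32
  ? 154.27.56.164  path d0:-→d1:-→d2:-→d3:-  best=no-route
  ? 79.15.233.217  path d0:-→d1:-→d2:-→d3:-→d4:-→d5:-→d6:-→d7:-→d8:-→d9:-→d10:-→d11:-→d12:-→d13:-→d14:-→d15:-→d16:-→d17:-→d18:-→d19:-→d20:-→d21:-→d22:-→d23:-→d24:-→d25:-→d26:-→d27:-→d28:-→d29:-→d30:-→d31:-→d32:H2  best=H2
  add 69.184.160.0/20 -> H0 at depth 20
  add 69.184.160.0/24 -> H3 at depth 24
  add 79.15.233.0/24 -> H0 at depth 24
  add 142.21.232.0/24 -> H0 at depth 24
  del 79.15.233.0/24 (clear depth 24)
  add 0.0.0.0/0 -> H3 at depth 0
  ? 142.21.10.187  path d0:H3→d1:-→d2:-→d3:-→d4:-→d5:-→d6:-→d7:-→d8:-→d9:-→d10:-→d11:-→d12:-→d13:-→d14:-→d15:-→d16:H4  best=H4
  add 0.0.0.0/0 -> H3 at depth 0
  add 5.112.0.0/12 -> H0 at depth 12
  ? 142.21.232.0  path d0:H3→d1:-→d2:-→d3:-→d4:-→d5:-→d6:-→d7:-→d8:-→d9:-→d10:-→d11:-→d12:-→d13:-→d14:-→d15:-→d16:H4→d17:-→d18:-→d19:-→d20:-→d21:-→d22:-→d23:-→d24:H0  best=H0
  add 142.21.232.226/32 -> H0 at depth 32
  add 79.15.233.216/29 -> H0 at depth 29
  del 5.112.0.0/12 (clear depth 12)
  del 69.184.160.0/24 (clear depth 24)
  add 0.0.0.0/0 -> H1 at depth 0
  ? 79.15.233.217  path d0:H1→d1:-→d2:-→d3:-→d4:-→d5:-→d6:-→d7:-→d8:-→d9:-→d10:-→d11:-→d12:-→d13:-→d14:-→d15:-→d16:-→d17:-→d18:-→d19:-→d20:-→d21:-→d22:-→d23:-→d24:-→d25:-→d26:-→d27:-→d28:-→d29:H0→d30:-→d31:-→d32:H2  best=H2
  add 142.0.0.0/8 -> H4 at depth 8
  ? 142.21.232.3  path d0:H1→d1:-→d2:-→d3:-→d4:-→d5:-→d6:-→d7:-→d8:H4→d9:-→d10:-→d11:-→d12:-→d13:-→d14:-→d15:-→d16:H4→d17:-→d18:-→d19:-→d20:-→d21:-→d22:-→d23:-→d24:H0  best=H0
  add 69.184.160.0/20 -> H2 at depth 20
  ? 43.126.2.189  path d0:H1→d1:-→d2:-  best=H1
  ? 142.21.0.1  path d0:H1→d1:-→d2:-→d3:-→d4:-→d5:-→d6:-→d7:-→d8:H4→d9:-→d10:-→d11:-→d12:-→d13:-→d14:-→d15:-→d16:H4  best=H4
  add 5.0.0.0/8 -> H2 at depth 8
  ? 5.0.0.6  path d0:H1→d1:-→d2:-→d3:-→d4:-→d5:-→d6:-→d7:-→d8:H2→d9:-  best=H2
  add 69.184.160.232/29 -> H0 at depth 29
  add 69.184.160.239/32 -> H0 at depth 32
  add 142.21.232.224/28 -> H4 at depth 28
  add 79.0.0.0/8 -> H1 at depth 8
  add 0.0.0.0/0 -> H5 at depth 0
  ? 142.21.232.226  path d0:H5→d1:-→d2:-→d3:-→d4:-→d5:-→d6:-→d7:-→d8:H4→d9:-→d10:-→d11:-→d12:-→d13:-→d14:-→d15:-→d16:H4→d17:-→d18:-→d19:-→d20:-→d21:-→d22:-→d23:-→d24:H0→d25:-→d26:-→d27:-→d28:H4→d29:-→d30:-→d31:-→d32:H0  best=H0

== LOOKUPS ==
["no-route","H2","H4","H0","H2","H0","H1","H4","H2","H0"]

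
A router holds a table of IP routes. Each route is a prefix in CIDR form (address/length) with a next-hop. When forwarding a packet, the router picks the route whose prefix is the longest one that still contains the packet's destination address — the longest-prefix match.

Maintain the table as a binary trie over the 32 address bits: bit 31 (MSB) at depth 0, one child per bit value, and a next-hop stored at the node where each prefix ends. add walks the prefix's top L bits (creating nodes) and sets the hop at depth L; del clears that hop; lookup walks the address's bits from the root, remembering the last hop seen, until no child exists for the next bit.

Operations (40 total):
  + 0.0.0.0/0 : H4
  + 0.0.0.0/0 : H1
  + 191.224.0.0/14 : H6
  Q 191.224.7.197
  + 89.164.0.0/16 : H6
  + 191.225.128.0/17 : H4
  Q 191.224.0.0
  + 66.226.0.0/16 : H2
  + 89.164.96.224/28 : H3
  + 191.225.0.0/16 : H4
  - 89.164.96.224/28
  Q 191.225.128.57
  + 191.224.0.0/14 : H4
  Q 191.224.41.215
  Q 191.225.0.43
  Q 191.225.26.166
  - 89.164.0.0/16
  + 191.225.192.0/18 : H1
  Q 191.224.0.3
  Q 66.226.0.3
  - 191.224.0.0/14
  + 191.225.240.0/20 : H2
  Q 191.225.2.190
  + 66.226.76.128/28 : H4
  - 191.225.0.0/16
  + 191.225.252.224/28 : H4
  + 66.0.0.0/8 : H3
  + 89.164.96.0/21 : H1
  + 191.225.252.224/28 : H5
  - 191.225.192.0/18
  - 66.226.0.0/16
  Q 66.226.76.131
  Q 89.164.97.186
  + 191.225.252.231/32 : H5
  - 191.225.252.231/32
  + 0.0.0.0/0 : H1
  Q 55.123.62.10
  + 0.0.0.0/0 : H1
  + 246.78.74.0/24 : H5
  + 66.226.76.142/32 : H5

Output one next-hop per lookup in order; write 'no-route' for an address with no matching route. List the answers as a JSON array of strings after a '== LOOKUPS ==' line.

Trace:
  + 0.0.0.0/0 (H4) depth=0
  + 0.0.0.0/0 (H1) depth=0
  + 191.224.0.0/14 (H6) depth=14
  Q 191.224.7.197: descend 10111111111000 ; hops seen [H1,H6] ; pick H6
  + 89.164.0.0/16 (H6) depth=16
  + 191.225.128.0/17 (H4) depth=17
  Q 191.224.0.0: descend 101111111110000 ; hops seen [H1,H6] ; pick H6
  + 66.226.0.0/16 (H2) depth=16
  + 89.164.96.224/28 (H3) depth=28
  + 191.225.0.0/16 (H4) depth=16
  - 89.164.96.224/28 clear@28
  Q 191.225.128.57: descend 10111111111000011 ; hops seen [H1,H6,H4,H4] ; pick H4
  + 191.224.0.0/14 (H4) depth=14
  Q 191.224.41.215: descend 101111111110000 ; hops seen [H1,H4] ; pick H4
  Q 191.225.0.43: descend 1011111111100001 ; hops seen [H1,H4,H4] ; pick H4
  Q 191.225.26.166: descend 1011111111100001 ; hops seen [H1,H4,H4] ; pick H4
  - 89.164.0.0/16 clear@16
  + 191.225.192.0/18 (H1) depth=18
  Q 191.224.0.3: descend 101111111110000 ; hops seen [H1,H4] ; pick H4
  Q 66.226.0.3: descend 0100001011100010 ; hops seen [H1,H2] ; pick H2
  - 191.224.0.0/14 clear@14
  + 191.225.240.0/20 (H2) depth=20
  Q 191.225.2.190: descend 1011111111100001 ; hops seen [H1,H4] ; pick H4
  + 66.226.76.128/28 (H4) depth=28
  - 191.225.0.0/16 clear@16
  + 191.225.252.224/28 (H4) depth=28
  + 66.0.0.0/8 (H3) depth=8
  + 89.164.96.0/21 (H1) depth=21
  + 191.225.252.224/28 (H5) depth=28
  - 191.225.192.0/18 clear@18
  - 66.226.0.0/16 clear@16
  Q 66.226.76.131: descend 0100001011100010010011001000 ; hops seen [H1,H3,H4] ; pick H4
  Q 89.164.97.186: descend 01011001101001000110000 ; hops seen [H1,H1] ; pick H1
  + 191.225.252.231/32 (H5) depth=32
  - 191.225.252.231/32 clear@32
  + 0.0.0.0/0 (H1) depth=0
  Q 55.123.62.10: descend 0 ; hops seen [H1] ; pick H1
  + 0.0.0.0/0 (H1) depth=0
  + 246.78.74.0/24 (H5) depth=24
  + 66.226.76.142/32 (H5) depth=32

== LOOKUPS ==
["H6","H6","H4","H4","H4","H4","H4","H2","H4","H4","H1","H1"]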